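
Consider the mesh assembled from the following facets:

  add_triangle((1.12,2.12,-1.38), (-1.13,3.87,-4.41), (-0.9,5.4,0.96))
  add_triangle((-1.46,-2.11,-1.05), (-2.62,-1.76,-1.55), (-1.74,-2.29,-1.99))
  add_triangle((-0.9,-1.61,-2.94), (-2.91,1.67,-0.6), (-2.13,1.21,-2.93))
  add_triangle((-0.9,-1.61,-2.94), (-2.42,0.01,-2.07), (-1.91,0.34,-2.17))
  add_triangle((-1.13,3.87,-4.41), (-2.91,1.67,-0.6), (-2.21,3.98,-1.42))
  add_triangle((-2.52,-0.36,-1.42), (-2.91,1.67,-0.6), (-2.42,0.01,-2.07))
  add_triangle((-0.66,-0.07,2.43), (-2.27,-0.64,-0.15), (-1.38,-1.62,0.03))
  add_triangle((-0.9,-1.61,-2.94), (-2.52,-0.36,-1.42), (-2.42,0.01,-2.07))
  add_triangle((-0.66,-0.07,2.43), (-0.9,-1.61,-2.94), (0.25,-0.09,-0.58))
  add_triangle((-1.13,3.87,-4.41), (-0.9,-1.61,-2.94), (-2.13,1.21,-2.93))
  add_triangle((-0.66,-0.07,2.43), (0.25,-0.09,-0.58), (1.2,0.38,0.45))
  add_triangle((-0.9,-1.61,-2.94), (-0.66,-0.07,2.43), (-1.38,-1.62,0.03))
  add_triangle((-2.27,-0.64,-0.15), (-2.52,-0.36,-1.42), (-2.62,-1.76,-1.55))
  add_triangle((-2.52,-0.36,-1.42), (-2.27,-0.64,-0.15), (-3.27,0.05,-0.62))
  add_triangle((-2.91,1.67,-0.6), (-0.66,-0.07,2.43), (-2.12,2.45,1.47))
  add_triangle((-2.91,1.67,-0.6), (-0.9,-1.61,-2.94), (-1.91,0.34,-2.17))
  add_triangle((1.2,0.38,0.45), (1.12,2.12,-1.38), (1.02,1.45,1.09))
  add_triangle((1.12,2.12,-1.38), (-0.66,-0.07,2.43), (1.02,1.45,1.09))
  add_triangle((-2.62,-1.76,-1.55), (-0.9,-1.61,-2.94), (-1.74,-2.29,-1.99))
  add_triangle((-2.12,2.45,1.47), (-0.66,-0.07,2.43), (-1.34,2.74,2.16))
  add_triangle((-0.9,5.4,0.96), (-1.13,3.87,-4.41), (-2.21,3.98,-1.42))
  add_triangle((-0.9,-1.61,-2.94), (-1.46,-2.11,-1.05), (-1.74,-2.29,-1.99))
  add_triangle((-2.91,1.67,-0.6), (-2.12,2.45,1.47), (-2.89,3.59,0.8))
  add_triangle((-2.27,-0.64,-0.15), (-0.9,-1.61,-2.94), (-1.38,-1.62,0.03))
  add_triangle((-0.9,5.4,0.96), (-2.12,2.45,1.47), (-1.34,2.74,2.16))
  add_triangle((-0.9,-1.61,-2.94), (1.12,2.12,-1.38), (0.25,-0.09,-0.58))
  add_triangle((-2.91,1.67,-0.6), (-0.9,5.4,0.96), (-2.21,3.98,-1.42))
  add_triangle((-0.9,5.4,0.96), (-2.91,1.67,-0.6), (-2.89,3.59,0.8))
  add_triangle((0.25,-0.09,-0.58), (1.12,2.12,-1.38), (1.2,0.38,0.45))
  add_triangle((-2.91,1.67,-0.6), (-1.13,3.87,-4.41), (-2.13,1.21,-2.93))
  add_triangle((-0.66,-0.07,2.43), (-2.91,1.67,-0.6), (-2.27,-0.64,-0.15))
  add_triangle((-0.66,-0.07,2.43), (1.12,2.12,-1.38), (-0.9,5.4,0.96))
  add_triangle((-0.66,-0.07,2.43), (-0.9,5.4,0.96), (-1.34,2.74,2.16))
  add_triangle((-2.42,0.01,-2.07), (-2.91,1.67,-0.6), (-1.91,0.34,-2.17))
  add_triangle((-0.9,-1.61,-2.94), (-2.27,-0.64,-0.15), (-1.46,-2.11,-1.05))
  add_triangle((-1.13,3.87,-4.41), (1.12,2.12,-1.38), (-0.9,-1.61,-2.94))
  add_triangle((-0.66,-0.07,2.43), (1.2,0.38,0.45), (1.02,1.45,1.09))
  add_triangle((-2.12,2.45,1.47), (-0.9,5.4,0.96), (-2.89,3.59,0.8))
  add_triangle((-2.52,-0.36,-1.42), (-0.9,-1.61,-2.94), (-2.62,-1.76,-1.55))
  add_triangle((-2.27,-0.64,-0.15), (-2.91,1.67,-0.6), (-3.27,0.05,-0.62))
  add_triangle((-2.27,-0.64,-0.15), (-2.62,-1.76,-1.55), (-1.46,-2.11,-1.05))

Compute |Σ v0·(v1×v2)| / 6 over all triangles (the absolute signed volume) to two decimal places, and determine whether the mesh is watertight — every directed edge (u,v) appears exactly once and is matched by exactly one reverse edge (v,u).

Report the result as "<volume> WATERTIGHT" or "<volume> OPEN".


62.29 OPEN

Per-triangle v0·(v1×v2)/6:
  t1: +7.5268
  t2: +0.3825
  t3: +2.5524
  t4: +0.6397
  t5: +3.9868
  t6: +0.7741
  t7: +1.1573
  t8: +0.8030
  t9: +0.1369
  t10: +4.1008
  t11: +0.0719
  t12: -0.1722
  t13: +0.6669
  t14: +0.4074
  t15: +1.9501
  t16: -0.8218
  t17: +0.6555
  t18: +0.6617
  t19: +0.7569
  t20: +1.1925
  t21: +6.1677
  t22: +0.1809
  t23: +0.9515
  t24: +1.4036
  t25: +1.7547
  t26: +0.4304
  t27: +3.7906
  t28: +2.2330
  t29: +0.2988
  t30: +3.9168
  t31: +2.3486
  t32: +2.1766
  t33: +0.9305
  t34: +0.6116
  t35: -1.3616
  t36: +4.4402
  t37: +0.5838
  t38: +1.8843
  t39: +1.3701
  t40: +0.2307
  t41: +0.5163
Σ = +62.2884 → |volume| = 62.29

Directed edges: 123 total; 3 unmatched, e.g. (-2.52,-0.36,-1.42)→(-2.91,1.67,-0.6) → open.


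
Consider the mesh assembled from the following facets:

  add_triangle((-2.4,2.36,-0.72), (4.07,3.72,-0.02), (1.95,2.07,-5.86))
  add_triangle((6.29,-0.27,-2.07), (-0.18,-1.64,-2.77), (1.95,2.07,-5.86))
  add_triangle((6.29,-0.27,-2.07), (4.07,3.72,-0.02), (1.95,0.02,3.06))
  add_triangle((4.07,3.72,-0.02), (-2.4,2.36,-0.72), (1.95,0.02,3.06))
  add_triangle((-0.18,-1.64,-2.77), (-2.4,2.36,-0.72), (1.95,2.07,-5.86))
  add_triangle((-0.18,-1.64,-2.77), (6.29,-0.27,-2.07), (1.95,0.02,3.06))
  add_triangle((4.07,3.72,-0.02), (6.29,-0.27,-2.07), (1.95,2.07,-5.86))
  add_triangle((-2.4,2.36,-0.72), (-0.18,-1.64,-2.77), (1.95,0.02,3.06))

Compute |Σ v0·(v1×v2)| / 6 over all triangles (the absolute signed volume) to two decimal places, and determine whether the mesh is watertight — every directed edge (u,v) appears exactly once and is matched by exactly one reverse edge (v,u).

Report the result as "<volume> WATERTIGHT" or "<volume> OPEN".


Per-triangle v0·(v1×v2)/6:
  t1: +17.9284
  t2: +15.4017
  t3: +14.9705
  t4: +8.6067
  t5: +9.0162
  t6: +6.0867
  t7: +24.2849
  t8: -0.3061
Σ = +95.9891 → |volume| = 95.99

Directed edges: 24 total, each appears once with its reverse present → watertight.

95.99 WATERTIGHT


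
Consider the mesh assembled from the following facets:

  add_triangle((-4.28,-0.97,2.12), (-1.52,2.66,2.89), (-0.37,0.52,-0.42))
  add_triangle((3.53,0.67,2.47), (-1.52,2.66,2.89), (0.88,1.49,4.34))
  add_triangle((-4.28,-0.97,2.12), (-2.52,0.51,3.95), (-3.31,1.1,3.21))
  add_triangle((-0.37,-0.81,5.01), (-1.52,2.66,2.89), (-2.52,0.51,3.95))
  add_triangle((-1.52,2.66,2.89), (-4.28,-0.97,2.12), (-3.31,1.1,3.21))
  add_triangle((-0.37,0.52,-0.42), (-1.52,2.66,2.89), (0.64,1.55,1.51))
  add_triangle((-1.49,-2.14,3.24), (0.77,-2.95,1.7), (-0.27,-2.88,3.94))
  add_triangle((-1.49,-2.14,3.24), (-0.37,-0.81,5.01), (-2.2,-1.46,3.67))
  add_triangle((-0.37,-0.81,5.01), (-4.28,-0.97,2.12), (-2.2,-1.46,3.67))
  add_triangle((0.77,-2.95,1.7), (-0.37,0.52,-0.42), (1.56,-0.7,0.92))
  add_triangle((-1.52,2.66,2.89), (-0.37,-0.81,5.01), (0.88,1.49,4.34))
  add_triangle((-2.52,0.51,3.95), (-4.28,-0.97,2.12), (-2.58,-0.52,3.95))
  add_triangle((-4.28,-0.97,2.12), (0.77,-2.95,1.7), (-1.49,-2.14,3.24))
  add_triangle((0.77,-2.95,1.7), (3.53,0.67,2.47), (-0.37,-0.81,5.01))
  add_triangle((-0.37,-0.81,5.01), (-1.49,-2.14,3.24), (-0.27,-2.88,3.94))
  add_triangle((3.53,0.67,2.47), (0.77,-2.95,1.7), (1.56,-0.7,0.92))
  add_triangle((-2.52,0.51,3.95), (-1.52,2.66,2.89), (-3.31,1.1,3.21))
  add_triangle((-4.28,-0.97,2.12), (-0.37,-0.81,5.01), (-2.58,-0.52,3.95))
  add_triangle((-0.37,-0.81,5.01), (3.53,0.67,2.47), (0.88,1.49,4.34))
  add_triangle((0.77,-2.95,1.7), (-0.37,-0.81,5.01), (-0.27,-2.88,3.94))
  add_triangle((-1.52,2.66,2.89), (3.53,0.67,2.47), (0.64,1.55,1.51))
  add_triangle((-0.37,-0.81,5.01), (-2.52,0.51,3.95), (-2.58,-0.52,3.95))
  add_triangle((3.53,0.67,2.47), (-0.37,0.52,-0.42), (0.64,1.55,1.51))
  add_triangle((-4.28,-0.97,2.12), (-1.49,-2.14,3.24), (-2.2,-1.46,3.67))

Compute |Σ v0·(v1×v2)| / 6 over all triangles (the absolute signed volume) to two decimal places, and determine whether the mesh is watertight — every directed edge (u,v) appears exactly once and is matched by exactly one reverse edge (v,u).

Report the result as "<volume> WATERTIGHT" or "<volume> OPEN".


Per-triangle v0·(v1×v2)/6:
  t1: +2.2135
  t2: +3.3832
  t3: +2.3546
  t4: +4.5655
  t5: +0.5453
  t6: +0.6718
  t7: +1.2887
  t8: +1.6981
  t9: +1.9736
  t10: +0.0220
  t11: +5.5259
  t12: +1.9360
  t13: +2.9005
  t14: +9.0922
  t15: +2.3708
  t16: +0.9930
  t17: +2.0462
  t18: +1.6069
  t19: +5.7220
  t20: +1.6304
  t21: +1.4802
  t22: +1.9740
  t23: +0.5042
  t24: +1.6015
Σ = +58.1001 → |volume| = 58.10

Directed edges: 72 total; 6 unmatched, e.g. (-0.37,0.52,-0.42)→(-4.28,-0.97,2.12) → open.

58.10 OPEN


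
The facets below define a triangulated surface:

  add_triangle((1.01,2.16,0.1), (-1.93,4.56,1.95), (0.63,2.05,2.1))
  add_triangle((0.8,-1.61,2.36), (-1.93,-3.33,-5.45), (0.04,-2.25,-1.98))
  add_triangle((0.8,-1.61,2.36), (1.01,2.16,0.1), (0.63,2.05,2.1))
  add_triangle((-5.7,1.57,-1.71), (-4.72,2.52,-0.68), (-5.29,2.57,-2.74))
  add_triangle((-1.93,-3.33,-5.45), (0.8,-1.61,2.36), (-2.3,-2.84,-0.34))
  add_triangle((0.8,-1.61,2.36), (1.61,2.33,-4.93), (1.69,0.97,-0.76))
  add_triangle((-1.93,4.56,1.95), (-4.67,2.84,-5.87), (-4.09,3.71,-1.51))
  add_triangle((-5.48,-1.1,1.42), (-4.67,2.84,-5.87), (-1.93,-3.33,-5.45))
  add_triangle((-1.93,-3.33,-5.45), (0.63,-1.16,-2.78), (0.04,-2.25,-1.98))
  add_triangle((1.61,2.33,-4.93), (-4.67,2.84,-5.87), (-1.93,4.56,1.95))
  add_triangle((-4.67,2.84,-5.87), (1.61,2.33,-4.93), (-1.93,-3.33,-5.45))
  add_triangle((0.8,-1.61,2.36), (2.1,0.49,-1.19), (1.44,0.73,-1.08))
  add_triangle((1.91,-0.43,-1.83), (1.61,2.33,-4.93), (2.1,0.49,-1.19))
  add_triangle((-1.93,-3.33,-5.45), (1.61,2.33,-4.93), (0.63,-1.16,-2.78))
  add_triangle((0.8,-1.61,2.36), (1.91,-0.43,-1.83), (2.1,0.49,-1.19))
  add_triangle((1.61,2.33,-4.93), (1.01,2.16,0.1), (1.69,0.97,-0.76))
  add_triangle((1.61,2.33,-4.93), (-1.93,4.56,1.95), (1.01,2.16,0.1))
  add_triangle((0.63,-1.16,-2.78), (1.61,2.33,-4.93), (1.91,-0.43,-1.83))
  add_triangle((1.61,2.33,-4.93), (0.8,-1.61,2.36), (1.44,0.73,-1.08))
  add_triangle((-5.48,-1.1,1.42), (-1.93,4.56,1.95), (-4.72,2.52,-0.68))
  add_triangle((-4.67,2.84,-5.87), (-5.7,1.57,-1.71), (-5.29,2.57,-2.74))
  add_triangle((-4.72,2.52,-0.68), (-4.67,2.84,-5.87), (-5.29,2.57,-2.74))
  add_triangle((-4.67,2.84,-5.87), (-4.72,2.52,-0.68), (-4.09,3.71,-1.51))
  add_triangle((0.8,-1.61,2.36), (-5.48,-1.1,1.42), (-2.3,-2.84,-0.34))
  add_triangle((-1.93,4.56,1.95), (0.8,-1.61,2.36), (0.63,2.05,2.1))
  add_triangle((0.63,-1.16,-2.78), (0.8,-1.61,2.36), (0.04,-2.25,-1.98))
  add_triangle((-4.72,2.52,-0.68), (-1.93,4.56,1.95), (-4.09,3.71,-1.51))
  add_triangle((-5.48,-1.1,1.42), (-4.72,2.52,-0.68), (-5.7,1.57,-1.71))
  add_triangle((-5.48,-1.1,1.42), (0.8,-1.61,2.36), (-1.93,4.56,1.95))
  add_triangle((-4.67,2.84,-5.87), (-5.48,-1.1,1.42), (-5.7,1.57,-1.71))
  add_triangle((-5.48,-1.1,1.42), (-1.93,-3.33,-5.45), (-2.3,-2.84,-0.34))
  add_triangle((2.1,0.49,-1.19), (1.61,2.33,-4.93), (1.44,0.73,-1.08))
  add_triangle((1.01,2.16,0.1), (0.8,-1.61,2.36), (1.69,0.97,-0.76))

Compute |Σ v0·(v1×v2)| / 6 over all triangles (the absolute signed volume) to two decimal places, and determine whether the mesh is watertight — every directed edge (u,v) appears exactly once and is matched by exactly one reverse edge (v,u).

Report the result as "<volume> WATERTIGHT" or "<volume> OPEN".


224.17 OPEN

Per-triangle v0·(v1×v2)/6:
  t1: +2.7266
  t2: +2.0885
  t3: +1.4088
  t4: +2.1144
  t5: +5.9569
  t6: +1.3743
  t7: +5.4055
  t8: +39.5563
  t9: +1.8880
  t10: +29.5982
  t11: +32.1641
  t12: +0.2219
  t13: +1.7428
  t14: +6.1926
  t15: +1.3324
  t16: +2.0916
  t17: +7.0415
  t18: +2.9633
  t19: -0.7253
  t20: +13.1910
  t21: +3.0232
  t22: +1.5792
  t23: +5.9893
  t24: +7.0903
  t25: +3.3596
  t26: +1.3719
  t27: +5.2319
  t28: +5.3755
  t29: +13.9454
  t30: +6.5558
  t31: +10.4093
  t32: +0.3735
  t33: +1.5336
Σ = +224.1720 → |volume| = 224.17

Directed edges: 99 total; 3 unmatched, e.g. (0.8,-1.61,2.36)→(1.91,-0.43,-1.83) → open.


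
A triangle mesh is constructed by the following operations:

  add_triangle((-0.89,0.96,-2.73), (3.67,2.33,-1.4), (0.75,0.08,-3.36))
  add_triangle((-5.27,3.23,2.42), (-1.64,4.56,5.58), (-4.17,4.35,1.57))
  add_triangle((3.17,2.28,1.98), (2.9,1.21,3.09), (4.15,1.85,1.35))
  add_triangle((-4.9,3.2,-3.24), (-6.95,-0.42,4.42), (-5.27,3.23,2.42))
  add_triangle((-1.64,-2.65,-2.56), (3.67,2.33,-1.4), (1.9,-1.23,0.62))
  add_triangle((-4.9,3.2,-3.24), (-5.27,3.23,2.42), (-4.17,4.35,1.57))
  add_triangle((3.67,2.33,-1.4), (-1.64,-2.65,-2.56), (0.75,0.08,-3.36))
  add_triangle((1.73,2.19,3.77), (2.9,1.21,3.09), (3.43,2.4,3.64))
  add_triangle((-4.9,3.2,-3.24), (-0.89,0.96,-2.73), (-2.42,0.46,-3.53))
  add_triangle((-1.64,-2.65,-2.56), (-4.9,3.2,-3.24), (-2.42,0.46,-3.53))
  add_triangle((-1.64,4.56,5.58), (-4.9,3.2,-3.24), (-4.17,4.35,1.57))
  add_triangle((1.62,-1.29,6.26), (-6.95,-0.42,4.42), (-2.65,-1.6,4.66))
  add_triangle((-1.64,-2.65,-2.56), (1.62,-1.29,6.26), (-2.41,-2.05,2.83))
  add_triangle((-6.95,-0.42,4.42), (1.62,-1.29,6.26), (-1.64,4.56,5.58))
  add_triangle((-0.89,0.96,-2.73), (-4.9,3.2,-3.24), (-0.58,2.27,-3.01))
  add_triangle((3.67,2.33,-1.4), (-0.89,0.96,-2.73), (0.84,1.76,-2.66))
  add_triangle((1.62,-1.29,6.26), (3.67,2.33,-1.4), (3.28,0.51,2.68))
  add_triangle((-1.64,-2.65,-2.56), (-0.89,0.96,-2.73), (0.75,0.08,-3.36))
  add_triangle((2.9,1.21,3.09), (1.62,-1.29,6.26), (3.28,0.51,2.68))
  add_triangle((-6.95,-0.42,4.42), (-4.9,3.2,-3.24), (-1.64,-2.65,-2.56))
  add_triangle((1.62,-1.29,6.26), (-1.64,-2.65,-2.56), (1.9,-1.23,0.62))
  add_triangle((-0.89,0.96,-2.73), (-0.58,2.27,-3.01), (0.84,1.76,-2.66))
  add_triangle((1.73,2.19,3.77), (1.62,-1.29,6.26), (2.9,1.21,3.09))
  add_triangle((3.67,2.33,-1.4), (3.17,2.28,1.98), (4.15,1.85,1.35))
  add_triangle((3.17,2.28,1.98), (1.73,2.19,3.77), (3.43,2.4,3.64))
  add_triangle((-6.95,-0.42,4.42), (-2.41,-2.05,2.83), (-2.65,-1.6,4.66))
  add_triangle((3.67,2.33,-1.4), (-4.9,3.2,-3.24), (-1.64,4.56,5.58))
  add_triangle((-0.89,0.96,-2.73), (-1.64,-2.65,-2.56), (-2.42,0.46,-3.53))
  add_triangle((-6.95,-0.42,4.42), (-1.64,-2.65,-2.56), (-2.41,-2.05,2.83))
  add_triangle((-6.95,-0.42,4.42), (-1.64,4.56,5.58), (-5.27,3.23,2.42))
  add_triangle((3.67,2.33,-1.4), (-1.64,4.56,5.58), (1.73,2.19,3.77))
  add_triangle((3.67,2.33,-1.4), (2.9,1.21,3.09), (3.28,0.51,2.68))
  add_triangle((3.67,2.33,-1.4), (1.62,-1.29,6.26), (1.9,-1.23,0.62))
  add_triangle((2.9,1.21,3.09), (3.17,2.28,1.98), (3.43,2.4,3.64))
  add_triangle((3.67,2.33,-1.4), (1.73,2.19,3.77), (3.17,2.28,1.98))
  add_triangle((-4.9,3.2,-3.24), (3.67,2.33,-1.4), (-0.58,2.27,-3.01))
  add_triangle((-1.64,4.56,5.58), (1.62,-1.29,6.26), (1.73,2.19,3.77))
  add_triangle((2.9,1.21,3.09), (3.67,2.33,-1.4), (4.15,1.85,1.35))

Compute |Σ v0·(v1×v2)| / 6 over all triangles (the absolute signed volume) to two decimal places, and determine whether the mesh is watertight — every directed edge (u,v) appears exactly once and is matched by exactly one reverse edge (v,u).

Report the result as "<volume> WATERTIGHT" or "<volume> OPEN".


304.29 OPEN

Per-triangle v0·(v1×v2)/6:
  t1: +3.6112
  t2: +8.6835
  t3: +1.3414
  t4: +22.3537
  t5: +6.0705
  t6: +8.5922
  t7: +2.2529
  t8: +0.9127
  t9: +2.5564
  t10: +4.5143
  t11: +3.4763
  t12: +7.3767
  t13: +8.9217
  t14: +46.6381
  t15: +2.4951
  t16: +0.1208
  t17: -1.0401
  t18: +3.3846
  t19: +2.6557
  t20: +33.3723
  t21: +6.8912
  t22: +0.7905
  t23: +5.0480
  t24: +2.0107
  t25: +0.8435
  t26: +4.3981
  t27: +36.6293
  t28: +1.7639
  t29: +11.7810
  t30: +23.6760
  t31: +11.8691
  t32: +2.5182
  t33: +8.3423
  t34: +0.6477
  t35: +1.4049
  t36: +4.2284
  t37: +14.0405
  t38: -0.8819
Σ = +304.2915 → |volume| = 304.29

Directed edges: 114 total; 6 unmatched, e.g. (-2.65,-1.6,4.66)→(1.62,-1.29,6.26) → open.


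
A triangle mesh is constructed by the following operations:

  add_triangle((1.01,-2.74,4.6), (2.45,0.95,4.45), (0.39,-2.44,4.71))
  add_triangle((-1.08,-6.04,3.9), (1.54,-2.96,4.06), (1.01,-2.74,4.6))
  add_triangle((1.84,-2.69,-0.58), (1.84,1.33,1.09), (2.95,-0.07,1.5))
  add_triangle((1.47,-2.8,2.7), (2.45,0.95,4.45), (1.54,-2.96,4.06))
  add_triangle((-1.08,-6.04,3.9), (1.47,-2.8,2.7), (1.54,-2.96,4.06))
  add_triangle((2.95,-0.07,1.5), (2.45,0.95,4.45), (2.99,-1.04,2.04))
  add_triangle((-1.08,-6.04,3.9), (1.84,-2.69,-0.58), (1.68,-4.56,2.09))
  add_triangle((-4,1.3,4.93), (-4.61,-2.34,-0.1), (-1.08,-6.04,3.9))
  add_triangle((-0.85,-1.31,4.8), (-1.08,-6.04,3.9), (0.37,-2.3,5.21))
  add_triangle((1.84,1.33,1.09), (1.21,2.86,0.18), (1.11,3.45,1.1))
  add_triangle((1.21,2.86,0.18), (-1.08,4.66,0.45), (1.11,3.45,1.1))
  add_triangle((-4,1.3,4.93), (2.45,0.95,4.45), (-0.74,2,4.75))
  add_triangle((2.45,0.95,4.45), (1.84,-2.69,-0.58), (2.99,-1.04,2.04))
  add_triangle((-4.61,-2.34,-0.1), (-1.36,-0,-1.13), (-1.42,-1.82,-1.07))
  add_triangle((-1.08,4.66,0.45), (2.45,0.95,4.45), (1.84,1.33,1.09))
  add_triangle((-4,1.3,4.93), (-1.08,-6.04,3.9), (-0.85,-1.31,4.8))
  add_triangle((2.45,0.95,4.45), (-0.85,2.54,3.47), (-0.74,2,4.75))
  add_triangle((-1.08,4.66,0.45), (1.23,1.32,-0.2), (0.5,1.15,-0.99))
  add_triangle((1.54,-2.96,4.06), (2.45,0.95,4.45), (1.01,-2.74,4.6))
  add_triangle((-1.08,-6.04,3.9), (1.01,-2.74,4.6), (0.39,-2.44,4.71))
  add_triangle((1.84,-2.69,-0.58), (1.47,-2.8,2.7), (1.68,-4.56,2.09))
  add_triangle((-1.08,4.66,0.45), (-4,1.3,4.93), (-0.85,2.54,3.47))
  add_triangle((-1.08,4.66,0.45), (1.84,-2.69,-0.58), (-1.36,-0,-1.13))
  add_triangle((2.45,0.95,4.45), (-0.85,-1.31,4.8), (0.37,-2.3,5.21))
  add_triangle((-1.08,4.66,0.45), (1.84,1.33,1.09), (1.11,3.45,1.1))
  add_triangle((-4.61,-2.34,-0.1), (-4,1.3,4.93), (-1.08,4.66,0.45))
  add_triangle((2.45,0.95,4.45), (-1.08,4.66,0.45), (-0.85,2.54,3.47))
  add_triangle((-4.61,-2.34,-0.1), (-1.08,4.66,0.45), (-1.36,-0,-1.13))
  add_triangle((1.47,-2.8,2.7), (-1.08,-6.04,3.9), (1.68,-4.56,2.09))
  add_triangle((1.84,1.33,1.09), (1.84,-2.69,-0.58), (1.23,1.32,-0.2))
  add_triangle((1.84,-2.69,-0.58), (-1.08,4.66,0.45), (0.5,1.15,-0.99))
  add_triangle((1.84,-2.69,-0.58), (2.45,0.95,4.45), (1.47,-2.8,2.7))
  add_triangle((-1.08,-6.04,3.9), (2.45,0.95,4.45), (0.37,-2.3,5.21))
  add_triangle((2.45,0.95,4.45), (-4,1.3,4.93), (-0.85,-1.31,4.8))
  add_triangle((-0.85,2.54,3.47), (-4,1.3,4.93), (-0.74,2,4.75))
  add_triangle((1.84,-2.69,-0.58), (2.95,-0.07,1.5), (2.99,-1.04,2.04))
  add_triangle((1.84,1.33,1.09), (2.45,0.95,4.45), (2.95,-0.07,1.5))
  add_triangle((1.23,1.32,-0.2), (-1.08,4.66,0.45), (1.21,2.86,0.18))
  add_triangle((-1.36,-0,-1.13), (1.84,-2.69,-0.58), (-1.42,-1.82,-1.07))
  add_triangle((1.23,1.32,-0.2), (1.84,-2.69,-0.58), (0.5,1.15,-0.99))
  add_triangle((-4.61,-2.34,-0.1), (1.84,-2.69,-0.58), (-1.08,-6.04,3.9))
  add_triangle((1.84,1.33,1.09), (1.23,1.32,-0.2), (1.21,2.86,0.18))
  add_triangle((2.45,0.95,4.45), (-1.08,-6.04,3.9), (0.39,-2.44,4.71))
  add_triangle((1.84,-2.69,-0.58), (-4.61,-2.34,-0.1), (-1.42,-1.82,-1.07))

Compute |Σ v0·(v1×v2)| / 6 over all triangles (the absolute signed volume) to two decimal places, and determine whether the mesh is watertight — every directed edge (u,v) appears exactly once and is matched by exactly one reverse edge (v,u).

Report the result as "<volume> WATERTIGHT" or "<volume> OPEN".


183.58 WATERTIGHT

Per-triangle v0·(v1×v2)/6:
  t1: +2.1909
  t2: +2.6523
  t3: +0.8227
  t4: +1.6942
  t5: +2.4045
  t6: +1.7842
  t7: +3.8239
  t8: +31.2078
  t9: +5.4187
  t10: +0.7052
  t11: +1.2581
  t12: +4.2939
  t13: +1.1901
  t14: +1.4806
  t15: +5.2775
  t16: +13.2710
  t17: +2.4586
  t18: +1.1185
  t19: +2.4020
  t20: +2.3782
  t21: +1.5181
  t22: +8.2884
  t23: +1.4060
  t24: +4.5129
  t25: +0.1466
  t26: +18.8638
  t27: +7.5721
  t28: +4.6549
  t29: +3.9357
  t30: +1.3655
  t31: -0.8497
  t32: +5.4387
  t33: +4.5677
  t34: +12.2675
  t35: +2.9507
  t36: +1.3982
  t37: +2.0876
  t38: +0.3616
  t39: +0.9369
  t40: +0.9043
  t41: +13.5402
  t42: +0.4945
  t43: -2.9830
  t44: +2.3700
Σ = +183.5823 → |volume| = 183.58

Directed edges: 132 total, each appears once with its reverse present → watertight.


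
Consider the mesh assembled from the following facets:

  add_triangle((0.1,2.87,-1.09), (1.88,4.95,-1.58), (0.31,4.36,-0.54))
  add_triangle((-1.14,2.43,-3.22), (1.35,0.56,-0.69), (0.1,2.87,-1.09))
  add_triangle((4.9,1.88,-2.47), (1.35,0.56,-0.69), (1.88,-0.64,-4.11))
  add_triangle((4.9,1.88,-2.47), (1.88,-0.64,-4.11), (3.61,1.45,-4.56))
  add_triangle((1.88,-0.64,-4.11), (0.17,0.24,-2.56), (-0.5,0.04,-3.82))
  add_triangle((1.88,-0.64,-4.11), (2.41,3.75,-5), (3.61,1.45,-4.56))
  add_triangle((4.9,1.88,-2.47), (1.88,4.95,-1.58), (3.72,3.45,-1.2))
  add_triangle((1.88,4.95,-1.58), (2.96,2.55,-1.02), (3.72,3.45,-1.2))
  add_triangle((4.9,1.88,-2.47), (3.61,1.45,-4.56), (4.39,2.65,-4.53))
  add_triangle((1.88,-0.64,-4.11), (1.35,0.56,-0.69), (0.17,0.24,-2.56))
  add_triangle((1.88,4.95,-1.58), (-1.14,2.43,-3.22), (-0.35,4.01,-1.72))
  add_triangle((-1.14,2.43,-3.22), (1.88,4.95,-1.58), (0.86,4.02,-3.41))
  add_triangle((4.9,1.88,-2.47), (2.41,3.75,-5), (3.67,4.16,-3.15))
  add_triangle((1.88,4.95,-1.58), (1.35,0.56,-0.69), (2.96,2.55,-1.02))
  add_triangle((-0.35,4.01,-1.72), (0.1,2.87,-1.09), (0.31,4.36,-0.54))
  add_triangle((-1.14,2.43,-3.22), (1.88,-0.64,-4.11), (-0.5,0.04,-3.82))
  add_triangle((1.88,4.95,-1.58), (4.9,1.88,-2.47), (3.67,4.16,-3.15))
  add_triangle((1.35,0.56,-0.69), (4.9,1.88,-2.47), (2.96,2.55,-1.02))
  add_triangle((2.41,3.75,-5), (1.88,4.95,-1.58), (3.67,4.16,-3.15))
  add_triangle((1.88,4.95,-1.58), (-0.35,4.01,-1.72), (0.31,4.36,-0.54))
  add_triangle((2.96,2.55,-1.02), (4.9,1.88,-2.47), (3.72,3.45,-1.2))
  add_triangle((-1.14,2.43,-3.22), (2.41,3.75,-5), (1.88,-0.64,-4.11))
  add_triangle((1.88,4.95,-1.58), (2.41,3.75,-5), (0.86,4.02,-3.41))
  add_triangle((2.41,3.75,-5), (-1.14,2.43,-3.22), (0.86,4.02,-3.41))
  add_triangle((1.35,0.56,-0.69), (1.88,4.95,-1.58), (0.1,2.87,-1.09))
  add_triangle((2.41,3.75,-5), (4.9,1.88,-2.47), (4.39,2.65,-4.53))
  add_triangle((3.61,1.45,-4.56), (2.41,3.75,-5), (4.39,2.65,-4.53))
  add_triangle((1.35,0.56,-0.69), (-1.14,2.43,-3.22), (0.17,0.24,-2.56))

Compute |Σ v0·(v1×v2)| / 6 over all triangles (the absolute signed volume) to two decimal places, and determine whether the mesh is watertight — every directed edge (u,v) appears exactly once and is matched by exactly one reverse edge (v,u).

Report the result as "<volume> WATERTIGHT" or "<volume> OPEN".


50.43 OPEN

Per-triangle v0·(v1×v2)/6:
  t1: -0.8887
  t2: -1.7415
  t3: -0.1191
  t4: +3.2142
  t5: -0.5478
  t6: +4.5462
  t7: +3.3762
  t8: -0.2473
  t9: +2.0382
  t10: -0.9102
  t11: +3.0282
  t12: +2.2750
  t13: +5.5072
  t14: -0.6466
  t15: -0.2465
  t16: +3.3765
  t17: +3.0684
  t18: -0.0272
  t19: +5.0756
  t20: +1.8046
  t21: -0.0000
  t22: +8.3522
  t23: +3.8217
  t24: +3.2711
  t25: -0.5808
  t26: +2.3613
  t27: +2.7428
  t28: -1.4703
Σ = +50.4333 → |volume| = 50.43

Directed edges: 84 total; 6 unmatched, e.g. (0.1,2.87,-1.09)→(-1.14,2.43,-3.22) → open.


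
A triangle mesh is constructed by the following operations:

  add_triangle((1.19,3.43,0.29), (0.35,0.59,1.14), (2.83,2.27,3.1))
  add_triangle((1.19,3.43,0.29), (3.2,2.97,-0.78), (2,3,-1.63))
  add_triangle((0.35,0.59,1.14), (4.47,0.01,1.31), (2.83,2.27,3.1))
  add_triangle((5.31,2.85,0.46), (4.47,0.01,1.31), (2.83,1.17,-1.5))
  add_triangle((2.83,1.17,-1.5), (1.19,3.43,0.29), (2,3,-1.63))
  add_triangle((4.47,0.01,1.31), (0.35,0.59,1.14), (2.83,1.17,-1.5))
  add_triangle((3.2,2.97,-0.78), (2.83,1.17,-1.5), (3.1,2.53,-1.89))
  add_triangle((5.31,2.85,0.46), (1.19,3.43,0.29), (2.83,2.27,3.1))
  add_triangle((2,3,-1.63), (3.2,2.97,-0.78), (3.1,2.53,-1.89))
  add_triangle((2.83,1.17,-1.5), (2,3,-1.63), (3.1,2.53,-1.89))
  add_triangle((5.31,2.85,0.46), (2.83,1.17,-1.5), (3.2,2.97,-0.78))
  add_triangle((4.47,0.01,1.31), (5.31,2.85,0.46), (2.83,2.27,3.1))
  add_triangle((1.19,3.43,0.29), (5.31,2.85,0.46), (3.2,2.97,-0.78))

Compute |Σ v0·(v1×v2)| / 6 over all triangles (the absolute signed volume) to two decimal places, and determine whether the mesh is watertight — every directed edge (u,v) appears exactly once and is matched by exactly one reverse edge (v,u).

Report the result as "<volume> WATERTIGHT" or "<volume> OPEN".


Per-triangle v0·(v1×v2)/6:
  t1: +1.0313
  t2: +1.7709
  t3: +0.7528
  t4: +3.9749
  t5: -1.7335
  t6: -1.9219
  t7: +0.7312
  t8: +6.9281
  t9: +0.9035
  t10: +0.0825
  t11: +2.2609
  t12: +6.6496
  t13: +2.8188
Σ = +24.2491 → |volume| = 24.25

Directed edges: 39 total; 3 unmatched, e.g. (1.19,3.43,0.29)→(0.35,0.59,1.14) → open.

24.25 OPEN


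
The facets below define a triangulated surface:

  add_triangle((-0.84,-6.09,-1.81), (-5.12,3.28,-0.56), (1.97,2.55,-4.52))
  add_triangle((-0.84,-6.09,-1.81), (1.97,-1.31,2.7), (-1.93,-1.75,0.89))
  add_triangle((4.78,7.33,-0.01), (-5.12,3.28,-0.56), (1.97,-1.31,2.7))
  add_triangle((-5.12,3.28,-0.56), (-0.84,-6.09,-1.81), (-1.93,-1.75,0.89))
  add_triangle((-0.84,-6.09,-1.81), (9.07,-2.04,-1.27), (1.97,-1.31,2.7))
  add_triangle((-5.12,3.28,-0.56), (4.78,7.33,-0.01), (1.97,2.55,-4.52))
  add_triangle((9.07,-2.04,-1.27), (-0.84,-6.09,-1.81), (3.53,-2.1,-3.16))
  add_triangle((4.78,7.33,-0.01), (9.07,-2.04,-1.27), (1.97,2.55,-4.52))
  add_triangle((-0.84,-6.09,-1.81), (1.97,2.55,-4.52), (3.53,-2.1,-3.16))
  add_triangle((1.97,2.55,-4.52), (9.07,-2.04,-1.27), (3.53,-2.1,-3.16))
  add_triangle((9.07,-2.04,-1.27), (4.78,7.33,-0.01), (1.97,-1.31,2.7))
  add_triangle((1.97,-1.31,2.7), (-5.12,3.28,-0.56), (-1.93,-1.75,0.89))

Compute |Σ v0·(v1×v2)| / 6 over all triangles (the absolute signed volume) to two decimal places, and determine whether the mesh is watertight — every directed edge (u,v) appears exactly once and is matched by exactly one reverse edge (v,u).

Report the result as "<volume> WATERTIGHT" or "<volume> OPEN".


Per-triangle v0·(v1×v2)/6:
  t1: +32.3728
  t2: +8.3732
  t3: +22.0110
  t4: +10.6063
  t5: +30.7718
  t6: +40.2609
  t7: +21.4964
  t8: +56.9081
  t9: +16.2968
  t10: +20.4404
  t11: +38.6742
  t12: +6.2865
Σ = +304.4984 → |volume| = 304.50

Directed edges: 36 total, each appears once with its reverse present → watertight.

304.50 WATERTIGHT


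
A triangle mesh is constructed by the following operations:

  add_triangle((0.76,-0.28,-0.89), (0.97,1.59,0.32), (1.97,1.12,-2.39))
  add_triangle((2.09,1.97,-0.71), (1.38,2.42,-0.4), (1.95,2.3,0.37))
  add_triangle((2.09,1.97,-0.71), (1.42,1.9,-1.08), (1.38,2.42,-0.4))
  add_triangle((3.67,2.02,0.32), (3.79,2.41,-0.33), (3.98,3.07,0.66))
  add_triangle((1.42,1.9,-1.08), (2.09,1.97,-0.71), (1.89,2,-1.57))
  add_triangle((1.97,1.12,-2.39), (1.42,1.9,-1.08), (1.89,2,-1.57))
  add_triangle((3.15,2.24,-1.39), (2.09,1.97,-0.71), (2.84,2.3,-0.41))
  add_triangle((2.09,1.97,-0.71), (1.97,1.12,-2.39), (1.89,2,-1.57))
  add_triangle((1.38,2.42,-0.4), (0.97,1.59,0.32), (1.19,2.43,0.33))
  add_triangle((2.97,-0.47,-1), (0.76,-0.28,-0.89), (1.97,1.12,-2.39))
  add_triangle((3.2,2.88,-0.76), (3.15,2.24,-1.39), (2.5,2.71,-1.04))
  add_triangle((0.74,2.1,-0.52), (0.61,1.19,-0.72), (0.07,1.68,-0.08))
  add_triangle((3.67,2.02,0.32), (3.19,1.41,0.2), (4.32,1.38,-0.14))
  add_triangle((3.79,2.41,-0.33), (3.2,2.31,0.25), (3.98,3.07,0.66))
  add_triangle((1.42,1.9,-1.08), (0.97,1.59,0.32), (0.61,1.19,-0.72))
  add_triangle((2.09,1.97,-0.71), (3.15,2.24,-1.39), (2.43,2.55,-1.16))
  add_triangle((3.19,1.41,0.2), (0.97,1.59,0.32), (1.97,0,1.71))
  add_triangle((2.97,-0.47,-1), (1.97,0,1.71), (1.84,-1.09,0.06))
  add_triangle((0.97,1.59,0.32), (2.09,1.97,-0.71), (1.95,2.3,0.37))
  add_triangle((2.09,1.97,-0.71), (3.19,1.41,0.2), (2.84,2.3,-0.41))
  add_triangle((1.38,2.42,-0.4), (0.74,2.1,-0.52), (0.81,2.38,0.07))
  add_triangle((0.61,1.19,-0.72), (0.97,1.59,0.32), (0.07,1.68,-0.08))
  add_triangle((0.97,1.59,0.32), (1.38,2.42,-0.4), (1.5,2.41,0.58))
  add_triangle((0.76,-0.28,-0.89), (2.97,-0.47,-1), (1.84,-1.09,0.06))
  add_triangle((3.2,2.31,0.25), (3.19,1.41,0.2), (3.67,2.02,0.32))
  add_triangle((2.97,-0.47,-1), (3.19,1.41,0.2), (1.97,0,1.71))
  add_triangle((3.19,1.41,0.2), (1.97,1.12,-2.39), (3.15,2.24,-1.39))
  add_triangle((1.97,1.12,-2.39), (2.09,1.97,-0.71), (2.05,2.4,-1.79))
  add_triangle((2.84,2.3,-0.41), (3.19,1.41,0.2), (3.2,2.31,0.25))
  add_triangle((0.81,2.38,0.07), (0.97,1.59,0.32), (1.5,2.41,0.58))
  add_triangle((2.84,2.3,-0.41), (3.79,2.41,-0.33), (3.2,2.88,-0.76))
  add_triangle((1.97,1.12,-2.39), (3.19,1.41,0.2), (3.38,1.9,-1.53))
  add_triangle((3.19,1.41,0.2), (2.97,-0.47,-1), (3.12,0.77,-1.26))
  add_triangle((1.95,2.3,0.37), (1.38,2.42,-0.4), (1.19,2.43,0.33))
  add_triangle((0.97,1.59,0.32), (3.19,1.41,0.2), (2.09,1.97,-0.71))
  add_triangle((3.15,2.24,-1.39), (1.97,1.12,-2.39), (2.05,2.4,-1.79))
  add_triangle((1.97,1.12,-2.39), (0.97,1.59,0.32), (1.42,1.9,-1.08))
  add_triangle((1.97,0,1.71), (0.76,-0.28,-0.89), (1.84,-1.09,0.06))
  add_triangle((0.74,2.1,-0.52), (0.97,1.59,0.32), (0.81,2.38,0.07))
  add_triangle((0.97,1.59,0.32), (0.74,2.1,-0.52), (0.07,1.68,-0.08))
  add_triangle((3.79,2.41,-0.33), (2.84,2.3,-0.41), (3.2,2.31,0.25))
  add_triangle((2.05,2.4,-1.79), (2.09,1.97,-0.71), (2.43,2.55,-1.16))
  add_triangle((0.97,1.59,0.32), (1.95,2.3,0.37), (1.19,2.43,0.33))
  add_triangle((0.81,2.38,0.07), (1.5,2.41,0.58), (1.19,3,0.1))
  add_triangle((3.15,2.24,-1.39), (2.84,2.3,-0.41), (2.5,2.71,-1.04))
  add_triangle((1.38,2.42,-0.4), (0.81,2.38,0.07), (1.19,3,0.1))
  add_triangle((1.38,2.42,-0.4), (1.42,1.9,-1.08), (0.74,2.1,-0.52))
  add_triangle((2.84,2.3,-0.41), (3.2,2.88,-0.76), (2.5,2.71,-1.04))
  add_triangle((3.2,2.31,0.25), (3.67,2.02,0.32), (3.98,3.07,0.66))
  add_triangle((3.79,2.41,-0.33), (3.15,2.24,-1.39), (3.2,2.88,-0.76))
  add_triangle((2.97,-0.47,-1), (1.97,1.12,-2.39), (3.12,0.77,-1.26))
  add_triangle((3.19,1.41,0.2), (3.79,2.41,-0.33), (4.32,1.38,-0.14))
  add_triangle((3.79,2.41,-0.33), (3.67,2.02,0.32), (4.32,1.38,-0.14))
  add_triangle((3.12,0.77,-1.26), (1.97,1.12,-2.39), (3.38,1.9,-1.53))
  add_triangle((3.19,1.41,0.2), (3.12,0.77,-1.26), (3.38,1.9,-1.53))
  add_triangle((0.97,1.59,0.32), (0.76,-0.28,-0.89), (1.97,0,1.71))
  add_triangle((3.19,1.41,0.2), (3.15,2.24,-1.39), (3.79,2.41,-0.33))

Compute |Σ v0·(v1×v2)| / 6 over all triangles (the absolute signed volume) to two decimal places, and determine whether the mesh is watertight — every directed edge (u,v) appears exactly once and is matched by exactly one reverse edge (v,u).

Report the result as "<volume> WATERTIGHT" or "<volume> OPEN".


11.13 OPEN

Per-triangle v0·(v1×v2)/6:
  t1: -0.3609
  t2: +0.3914
  t3: +0.2464
  t4: +0.4173
  t5: +0.1360
  t6: +0.0641
  t7: +0.1829
  t8: +0.3692
  t9: -0.0647
  t10: +0.5859
  t11: +0.2991
  t12: +0.0553
  t13: +0.0616
  t14: -0.0051
  t15: -0.1113
  t16: +0.1139
  t17: +1.0995
  t18: +1.0433
  t19: -0.1385
  t20: -0.1400
  t21: +0.1237
  t22: -0.2300
  t23: -0.0046
  t24: +0.3045
  t25: -0.0324
  t26: +2.0529
  t27: +0.9224
  t28: -0.5610
  t29: -0.3074
  t30: -0.0129
  t31: +0.0634
  t32: -0.3118
  t33: +0.9956
  t34: +0.2476
  t35: +0.6634
  t36: +0.8828
  t37: -0.3178
  t38: -0.4133
  t39: -0.1017
  t40: +0.1786
  t41: +0.1933
  t42: -0.0444
  t43: +0.0302
  t44: +0.0310
  t45: -0.4034
  t46: +0.0342
  t47: +0.1648
  t48: +0.0040
  t49: -0.1206
  t50: +0.5236
  t51: +0.9317
  t52: -0.3203
  t53: +0.5055
  t54: +0.8293
  t55: +0.8783
  t56: -0.8570
  t57: +0.3644
Σ = +11.1317 → |volume| = 11.13

Directed edges: 171 total; 9 unmatched, e.g. (0.74,2.1,-0.52)→(0.61,1.19,-0.72) → open.


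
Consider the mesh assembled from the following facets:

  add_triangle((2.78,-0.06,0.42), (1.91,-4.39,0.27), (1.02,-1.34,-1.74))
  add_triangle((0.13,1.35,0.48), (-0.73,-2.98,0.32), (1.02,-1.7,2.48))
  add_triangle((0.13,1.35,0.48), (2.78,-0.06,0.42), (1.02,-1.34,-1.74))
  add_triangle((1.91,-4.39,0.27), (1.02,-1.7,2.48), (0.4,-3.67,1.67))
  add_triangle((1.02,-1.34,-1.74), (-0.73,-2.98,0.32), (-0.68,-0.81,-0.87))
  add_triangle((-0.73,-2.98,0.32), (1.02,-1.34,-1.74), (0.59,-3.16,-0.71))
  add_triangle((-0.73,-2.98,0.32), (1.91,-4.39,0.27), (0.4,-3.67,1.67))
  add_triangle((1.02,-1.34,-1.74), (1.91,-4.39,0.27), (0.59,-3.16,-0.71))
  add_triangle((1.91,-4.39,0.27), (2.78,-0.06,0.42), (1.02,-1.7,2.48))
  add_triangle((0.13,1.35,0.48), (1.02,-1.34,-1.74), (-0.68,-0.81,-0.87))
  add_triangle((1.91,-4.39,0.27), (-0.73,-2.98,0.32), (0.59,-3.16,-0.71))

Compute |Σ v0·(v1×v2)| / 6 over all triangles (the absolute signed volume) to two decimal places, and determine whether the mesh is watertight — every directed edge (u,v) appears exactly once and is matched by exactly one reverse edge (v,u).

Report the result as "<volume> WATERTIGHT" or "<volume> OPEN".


19.23 OPEN

Per-triangle v0·(v1×v2)/6:
  t1: +3.8052
  t2: +0.6749
  t3: +0.9061
  t4: +2.3762
  t5: +1.0914
  t6: +0.5737
  t7: +2.0218
  t8: +1.3357
  t9: +4.7010
  t10: +0.3216
  t11: +1.4194
Σ = +19.2270 → |volume| = 19.23

Directed edges: 33 total; 9 unmatched, e.g. (0.13,1.35,0.48)→(-0.73,-2.98,0.32) → open.


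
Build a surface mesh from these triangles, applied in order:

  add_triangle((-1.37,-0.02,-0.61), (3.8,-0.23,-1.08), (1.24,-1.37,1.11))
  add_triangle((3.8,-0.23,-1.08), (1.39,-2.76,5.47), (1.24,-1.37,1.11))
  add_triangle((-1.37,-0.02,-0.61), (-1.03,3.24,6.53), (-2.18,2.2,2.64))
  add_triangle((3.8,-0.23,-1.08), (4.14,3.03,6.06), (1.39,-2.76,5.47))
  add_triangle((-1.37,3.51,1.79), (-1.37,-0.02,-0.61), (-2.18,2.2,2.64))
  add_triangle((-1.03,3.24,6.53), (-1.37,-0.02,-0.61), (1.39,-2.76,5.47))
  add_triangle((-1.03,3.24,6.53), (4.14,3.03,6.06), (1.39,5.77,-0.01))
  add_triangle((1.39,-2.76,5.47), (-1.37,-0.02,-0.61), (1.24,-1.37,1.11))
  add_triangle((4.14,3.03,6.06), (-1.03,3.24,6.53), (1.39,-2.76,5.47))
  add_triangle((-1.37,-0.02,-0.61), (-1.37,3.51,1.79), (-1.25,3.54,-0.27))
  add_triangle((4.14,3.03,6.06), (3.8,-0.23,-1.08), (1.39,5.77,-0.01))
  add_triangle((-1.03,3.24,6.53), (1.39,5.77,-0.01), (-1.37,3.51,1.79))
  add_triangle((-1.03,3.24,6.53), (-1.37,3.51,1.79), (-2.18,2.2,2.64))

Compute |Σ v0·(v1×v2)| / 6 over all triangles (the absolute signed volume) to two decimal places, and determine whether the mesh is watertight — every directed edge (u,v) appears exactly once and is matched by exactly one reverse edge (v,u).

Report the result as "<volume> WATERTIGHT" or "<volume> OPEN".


144.42 OPEN

Per-triangle v0·(v1×v2)/6:
  t1: +0.9149
  t2: +2.3317
  t3: +0.8778
  t4: +24.4499
  t5: +1.6872
  t6: +8.0421
  t7: +31.9929
  t8: +1.1834
  t9: +30.4160
  t10: +1.7189
  t11: +26.0306
  t12: +10.7978
  t13: +3.9786
Σ = +144.4220 → |volume| = 144.42

Directed edges: 39 total; 5 unmatched, e.g. (-1.37,-0.02,-0.61)→(3.8,-0.23,-1.08) → open.


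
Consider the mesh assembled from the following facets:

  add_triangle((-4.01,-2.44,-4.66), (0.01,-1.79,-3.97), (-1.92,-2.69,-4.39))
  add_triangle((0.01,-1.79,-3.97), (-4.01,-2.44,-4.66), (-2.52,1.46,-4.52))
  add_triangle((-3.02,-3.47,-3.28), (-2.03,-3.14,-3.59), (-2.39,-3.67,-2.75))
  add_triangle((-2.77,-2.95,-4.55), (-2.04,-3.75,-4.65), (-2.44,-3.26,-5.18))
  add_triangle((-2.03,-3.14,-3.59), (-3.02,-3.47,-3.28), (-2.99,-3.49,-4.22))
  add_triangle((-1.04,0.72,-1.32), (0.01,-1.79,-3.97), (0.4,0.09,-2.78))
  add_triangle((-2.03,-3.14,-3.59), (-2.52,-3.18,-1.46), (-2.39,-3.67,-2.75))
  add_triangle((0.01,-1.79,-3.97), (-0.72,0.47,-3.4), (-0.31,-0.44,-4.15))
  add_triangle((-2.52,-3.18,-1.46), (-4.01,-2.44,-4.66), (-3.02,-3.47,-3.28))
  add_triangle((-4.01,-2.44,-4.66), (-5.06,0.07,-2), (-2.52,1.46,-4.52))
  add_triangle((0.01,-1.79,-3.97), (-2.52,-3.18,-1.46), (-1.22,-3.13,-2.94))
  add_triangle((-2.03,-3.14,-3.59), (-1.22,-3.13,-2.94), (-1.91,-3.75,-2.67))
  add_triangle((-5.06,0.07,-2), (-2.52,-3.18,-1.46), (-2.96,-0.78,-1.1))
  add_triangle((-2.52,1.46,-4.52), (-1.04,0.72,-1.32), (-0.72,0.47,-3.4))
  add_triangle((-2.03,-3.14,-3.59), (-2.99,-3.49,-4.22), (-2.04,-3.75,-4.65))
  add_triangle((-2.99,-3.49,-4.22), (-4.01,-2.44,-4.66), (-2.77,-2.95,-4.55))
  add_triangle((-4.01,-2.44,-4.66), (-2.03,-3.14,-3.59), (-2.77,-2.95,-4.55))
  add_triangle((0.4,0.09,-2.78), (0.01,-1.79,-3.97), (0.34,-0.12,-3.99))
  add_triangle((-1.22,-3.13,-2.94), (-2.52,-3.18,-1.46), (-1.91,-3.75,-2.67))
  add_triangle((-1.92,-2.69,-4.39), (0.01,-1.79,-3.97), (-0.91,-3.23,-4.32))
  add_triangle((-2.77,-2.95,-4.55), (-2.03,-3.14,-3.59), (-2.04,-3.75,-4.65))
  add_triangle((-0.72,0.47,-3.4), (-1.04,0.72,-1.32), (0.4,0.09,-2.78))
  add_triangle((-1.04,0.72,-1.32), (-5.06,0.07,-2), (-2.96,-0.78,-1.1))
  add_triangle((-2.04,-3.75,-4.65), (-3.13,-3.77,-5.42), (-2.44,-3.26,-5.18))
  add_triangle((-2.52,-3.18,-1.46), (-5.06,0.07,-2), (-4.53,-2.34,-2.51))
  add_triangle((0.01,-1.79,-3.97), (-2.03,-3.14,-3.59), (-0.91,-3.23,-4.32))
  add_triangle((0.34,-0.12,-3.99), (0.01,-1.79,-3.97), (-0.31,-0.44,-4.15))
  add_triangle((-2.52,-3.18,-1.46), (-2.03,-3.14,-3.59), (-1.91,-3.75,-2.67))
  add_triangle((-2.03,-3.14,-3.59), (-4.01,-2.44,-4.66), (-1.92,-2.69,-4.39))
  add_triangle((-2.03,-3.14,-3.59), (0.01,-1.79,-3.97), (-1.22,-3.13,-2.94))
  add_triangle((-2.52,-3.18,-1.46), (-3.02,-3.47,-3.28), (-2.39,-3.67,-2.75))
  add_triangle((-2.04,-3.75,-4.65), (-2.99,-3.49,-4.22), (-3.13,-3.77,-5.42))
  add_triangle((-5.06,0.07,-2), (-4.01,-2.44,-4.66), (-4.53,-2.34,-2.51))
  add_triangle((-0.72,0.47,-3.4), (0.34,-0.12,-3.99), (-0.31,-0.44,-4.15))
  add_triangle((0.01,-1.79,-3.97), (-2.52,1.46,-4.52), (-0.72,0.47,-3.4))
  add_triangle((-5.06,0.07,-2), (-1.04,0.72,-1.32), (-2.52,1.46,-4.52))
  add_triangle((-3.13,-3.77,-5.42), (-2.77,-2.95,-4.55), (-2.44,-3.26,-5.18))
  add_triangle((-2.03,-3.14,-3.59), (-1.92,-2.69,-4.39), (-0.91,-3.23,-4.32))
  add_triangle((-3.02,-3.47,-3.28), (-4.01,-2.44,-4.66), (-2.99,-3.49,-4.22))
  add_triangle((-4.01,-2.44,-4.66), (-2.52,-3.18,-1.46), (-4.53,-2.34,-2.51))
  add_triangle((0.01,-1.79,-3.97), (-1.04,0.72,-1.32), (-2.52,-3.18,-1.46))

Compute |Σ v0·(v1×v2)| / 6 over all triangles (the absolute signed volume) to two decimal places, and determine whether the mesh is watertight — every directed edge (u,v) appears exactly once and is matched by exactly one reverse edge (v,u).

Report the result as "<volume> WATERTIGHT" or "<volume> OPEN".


Per-triangle v0·(v1×v2)/6:
  t1: +1.4580
  t2: +9.8759
  t3: +0.5815
  t4: -0.4568
  t5: +0.3573
  t6: -1.2694
  t7: -0.3315
  t8: +0.2652
  t9: +1.3495
  t10: +11.1120
  t11: -0.9651
  t12: +0.5083
  t13: +0.5109
  t14: +0.1161
  t15: +0.1855
  t16: +0.8562
  t17: -0.6541
  t18: +0.1433
  t19: -0.2122
  t20: +1.2053
  t21: -0.4005
  t22: +0.1743
  t23: -0.5877
  t24: +0.4568
  t25: +1.0106
  t26: -0.8029
  t27: +0.6685
  t28: +0.9785
  t29: +1.4963
  t30: +1.1989
  t31: +0.6159
  t32: +0.5809
  t33: +4.7166
  t34: +0.4642
  t35: +1.6686
  t36: +1.0046
  t37: +0.1512
  t38: +0.8699
  t39: +1.0694
  t40: +3.4398
  t41: -3.9369
Σ = +39.4727 → |volume| = 39.47

Directed edges: 123 total; 9 unmatched, e.g. (-2.52,-3.18,-1.46)→(-2.96,-0.78,-1.1) → open.

39.47 OPEN


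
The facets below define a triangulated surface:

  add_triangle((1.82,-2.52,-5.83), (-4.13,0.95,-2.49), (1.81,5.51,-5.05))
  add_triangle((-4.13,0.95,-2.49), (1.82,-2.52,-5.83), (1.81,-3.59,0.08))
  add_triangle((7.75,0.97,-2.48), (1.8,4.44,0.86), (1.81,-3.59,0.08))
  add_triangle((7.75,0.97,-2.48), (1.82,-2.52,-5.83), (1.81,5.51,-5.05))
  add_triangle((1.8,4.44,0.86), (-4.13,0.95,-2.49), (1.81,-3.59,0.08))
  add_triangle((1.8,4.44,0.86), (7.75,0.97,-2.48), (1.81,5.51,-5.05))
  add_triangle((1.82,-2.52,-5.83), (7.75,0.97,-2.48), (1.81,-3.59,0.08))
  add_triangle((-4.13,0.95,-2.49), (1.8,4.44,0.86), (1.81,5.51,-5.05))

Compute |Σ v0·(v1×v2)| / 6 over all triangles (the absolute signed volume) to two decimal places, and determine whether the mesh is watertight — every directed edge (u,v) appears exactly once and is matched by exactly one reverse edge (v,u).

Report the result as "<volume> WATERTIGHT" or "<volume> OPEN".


191.24 WATERTIGHT

Per-triangle v0·(v1×v2)/6:
  t1: +37.1414
  t2: +13.6702
  t3: +10.6677
  t4: +51.6800
  t5: -3.8708
  t6: +34.1390
  t7: +28.2087
  t8: +19.6004
Σ = +191.2366 → |volume| = 191.24

Directed edges: 24 total, each appears once with its reverse present → watertight.


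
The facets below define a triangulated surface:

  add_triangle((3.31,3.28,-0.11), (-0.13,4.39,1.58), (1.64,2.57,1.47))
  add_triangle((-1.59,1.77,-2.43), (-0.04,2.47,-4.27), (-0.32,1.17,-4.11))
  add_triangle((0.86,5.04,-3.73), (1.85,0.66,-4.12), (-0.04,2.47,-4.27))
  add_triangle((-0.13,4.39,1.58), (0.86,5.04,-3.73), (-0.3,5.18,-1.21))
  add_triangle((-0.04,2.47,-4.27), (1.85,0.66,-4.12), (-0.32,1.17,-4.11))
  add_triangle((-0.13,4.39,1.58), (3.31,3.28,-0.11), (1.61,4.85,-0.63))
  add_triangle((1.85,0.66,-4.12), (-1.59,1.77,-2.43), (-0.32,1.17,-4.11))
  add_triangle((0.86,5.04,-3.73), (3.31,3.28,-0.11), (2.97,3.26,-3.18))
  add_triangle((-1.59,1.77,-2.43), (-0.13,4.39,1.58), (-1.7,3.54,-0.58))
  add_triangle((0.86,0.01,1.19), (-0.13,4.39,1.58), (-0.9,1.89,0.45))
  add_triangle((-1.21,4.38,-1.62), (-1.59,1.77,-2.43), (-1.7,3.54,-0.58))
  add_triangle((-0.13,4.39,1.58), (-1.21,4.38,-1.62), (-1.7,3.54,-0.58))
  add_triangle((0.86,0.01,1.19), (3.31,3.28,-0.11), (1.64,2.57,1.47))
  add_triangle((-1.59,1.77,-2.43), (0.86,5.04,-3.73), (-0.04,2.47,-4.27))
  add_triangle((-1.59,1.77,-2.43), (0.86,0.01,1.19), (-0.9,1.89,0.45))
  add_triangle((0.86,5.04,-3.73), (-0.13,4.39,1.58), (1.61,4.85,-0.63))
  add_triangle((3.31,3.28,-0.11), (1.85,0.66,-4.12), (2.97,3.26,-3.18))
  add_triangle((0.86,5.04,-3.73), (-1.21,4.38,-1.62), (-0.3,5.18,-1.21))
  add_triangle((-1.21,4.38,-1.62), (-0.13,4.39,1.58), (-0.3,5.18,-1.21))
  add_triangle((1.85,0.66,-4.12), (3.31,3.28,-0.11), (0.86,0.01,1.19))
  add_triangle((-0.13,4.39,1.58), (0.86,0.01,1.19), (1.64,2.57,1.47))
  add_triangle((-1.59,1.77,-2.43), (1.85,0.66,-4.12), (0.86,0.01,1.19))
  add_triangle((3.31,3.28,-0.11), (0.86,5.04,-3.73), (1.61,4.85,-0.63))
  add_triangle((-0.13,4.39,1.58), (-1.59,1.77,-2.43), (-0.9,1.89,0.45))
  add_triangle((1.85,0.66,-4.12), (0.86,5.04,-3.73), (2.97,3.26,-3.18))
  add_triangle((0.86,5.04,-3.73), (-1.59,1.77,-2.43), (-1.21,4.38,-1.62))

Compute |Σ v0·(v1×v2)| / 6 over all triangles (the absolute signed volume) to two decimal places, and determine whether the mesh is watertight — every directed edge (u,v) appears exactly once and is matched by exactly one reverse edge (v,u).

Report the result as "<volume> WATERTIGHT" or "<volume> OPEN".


63.60 WATERTIGHT

Per-triangle v0·(v1×v2)/6:
  t1: +2.9791
  t2: +1.4197
  t3: +4.9716
  t4: +2.8649
  t5: +1.9681
  t6: +4.2662
  t7: -1.1112
  t8: +6.4715
  t9: -1.4938
  t10: +0.5877
  t11: +1.5220
  t12: +2.2651
  t13: +1.3435
  t14: +3.4469
  t15: -0.4972
  t16: +5.3591
  t17: +2.7039
  t18: +2.7012
  t19: +2.0871
  t20: +2.6744
  t21: +1.1466
  t22: -1.6914
  t23: +5.3139
  t24: +1.6350
  t25: +6.2432
  t26: +4.4187
Σ = +63.5957 → |volume| = 63.60

Directed edges: 78 total, each appears once with its reverse present → watertight.
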